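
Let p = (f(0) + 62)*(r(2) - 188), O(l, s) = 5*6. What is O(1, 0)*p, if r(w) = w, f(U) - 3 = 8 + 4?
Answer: -429660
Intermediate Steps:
f(U) = 15 (f(U) = 3 + (8 + 4) = 3 + 12 = 15)
O(l, s) = 30
p = -14322 (p = (15 + 62)*(2 - 188) = 77*(-186) = -14322)
O(1, 0)*p = 30*(-14322) = -429660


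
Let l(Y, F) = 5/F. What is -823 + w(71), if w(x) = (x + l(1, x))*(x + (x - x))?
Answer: 4223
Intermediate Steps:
w(x) = x*(x + 5/x) (w(x) = (x + 5/x)*(x + (x - x)) = (x + 5/x)*(x + 0) = (x + 5/x)*x = x*(x + 5/x))
-823 + w(71) = -823 + (5 + 71**2) = -823 + (5 + 5041) = -823 + 5046 = 4223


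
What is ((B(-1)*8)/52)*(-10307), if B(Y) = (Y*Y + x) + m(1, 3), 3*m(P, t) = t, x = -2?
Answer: 0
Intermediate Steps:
m(P, t) = t/3
B(Y) = -1 + Y² (B(Y) = (Y*Y - 2) + (⅓)*3 = (Y² - 2) + 1 = (-2 + Y²) + 1 = -1 + Y²)
((B(-1)*8)/52)*(-10307) = (((-1 + (-1)²)*8)/52)*(-10307) = (((-1 + 1)*8)*(1/52))*(-10307) = ((0*8)*(1/52))*(-10307) = (0*(1/52))*(-10307) = 0*(-10307) = 0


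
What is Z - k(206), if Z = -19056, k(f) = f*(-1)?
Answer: -18850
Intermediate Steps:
k(f) = -f
Z - k(206) = -19056 - (-1)*206 = -19056 - 1*(-206) = -19056 + 206 = -18850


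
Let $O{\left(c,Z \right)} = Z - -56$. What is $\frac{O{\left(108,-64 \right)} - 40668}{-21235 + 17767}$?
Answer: $\frac{10169}{867} \approx 11.729$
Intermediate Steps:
$O{\left(c,Z \right)} = 56 + Z$ ($O{\left(c,Z \right)} = Z + 56 = 56 + Z$)
$\frac{O{\left(108,-64 \right)} - 40668}{-21235 + 17767} = \frac{\left(56 - 64\right) - 40668}{-21235 + 17767} = \frac{-8 - 40668}{-3468} = \left(-40676\right) \left(- \frac{1}{3468}\right) = \frac{10169}{867}$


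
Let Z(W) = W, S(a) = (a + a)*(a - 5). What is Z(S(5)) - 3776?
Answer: -3776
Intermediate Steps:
S(a) = 2*a*(-5 + a) (S(a) = (2*a)*(-5 + a) = 2*a*(-5 + a))
Z(S(5)) - 3776 = 2*5*(-5 + 5) - 3776 = 2*5*0 - 3776 = 0 - 3776 = -3776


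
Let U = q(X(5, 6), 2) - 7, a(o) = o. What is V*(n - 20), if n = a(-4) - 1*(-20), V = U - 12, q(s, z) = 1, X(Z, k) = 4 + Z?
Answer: 72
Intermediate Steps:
U = -6 (U = 1 - 7 = -6)
V = -18 (V = -6 - 12 = -18)
n = 16 (n = -4 - 1*(-20) = -4 + 20 = 16)
V*(n - 20) = -18*(16 - 20) = -18*(-4) = 72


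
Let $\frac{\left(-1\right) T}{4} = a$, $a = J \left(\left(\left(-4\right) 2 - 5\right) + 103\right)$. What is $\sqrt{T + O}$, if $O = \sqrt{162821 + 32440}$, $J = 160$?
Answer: $\sqrt{-57600 + \sqrt{195261}} \approx 239.08 i$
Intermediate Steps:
$O = \sqrt{195261} \approx 441.88$
$a = 14400$ ($a = 160 \left(\left(\left(-4\right) 2 - 5\right) + 103\right) = 160 \left(\left(-8 - 5\right) + 103\right) = 160 \left(-13 + 103\right) = 160 \cdot 90 = 14400$)
$T = -57600$ ($T = \left(-4\right) 14400 = -57600$)
$\sqrt{T + O} = \sqrt{-57600 + \sqrt{195261}}$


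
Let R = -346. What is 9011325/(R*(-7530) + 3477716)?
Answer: 9011325/6083096 ≈ 1.4814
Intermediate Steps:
9011325/(R*(-7530) + 3477716) = 9011325/(-346*(-7530) + 3477716) = 9011325/(2605380 + 3477716) = 9011325/6083096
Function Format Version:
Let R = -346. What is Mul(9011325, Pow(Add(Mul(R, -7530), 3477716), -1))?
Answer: Rational(9011325, 6083096) ≈ 1.4814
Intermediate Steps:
Mul(9011325, Pow(Add(Mul(R, -7530), 3477716), -1)) = Mul(9011325, Pow(Add(Mul(-346, -7530), 3477716), -1)) = Mul(9011325, Pow(Add(2605380, 3477716), -1)) = Mul(9011325, Pow(6083096, -1)) = Mul(9011325, Rational(1, 6083096)) = Rational(9011325, 6083096)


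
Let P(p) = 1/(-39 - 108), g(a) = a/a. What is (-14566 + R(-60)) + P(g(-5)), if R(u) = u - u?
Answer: -2141203/147 ≈ -14566.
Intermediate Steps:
R(u) = 0
g(a) = 1
P(p) = -1/147 (P(p) = 1/(-147) = -1/147)
(-14566 + R(-60)) + P(g(-5)) = (-14566 + 0) - 1/147 = -14566 - 1/147 = -2141203/147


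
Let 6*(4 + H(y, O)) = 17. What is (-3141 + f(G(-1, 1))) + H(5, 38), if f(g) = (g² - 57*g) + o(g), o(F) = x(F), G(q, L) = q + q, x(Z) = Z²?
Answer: -18121/6 ≈ -3020.2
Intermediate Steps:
G(q, L) = 2*q
H(y, O) = -7/6 (H(y, O) = -4 + (⅙)*17 = -4 + 17/6 = -7/6)
o(F) = F²
f(g) = -57*g + 2*g² (f(g) = (g² - 57*g) + g² = -57*g + 2*g²)
(-3141 + f(G(-1, 1))) + H(5, 38) = (-3141 + (2*(-1))*(-57 + 2*(2*(-1)))) - 7/6 = (-3141 - 2*(-57 + 2*(-2))) - 7/6 = (-3141 - 2*(-57 - 4)) - 7/6 = (-3141 - 2*(-61)) - 7/6 = (-3141 + 122) - 7/6 = -3019 - 7/6 = -18121/6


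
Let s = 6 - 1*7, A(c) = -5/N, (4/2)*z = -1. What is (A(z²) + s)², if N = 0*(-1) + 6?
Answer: 121/36 ≈ 3.3611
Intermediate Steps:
z = -½ (z = (½)*(-1) = -½ ≈ -0.50000)
N = 6 (N = 0 + 6 = 6)
A(c) = -⅚ (A(c) = -5/6 = -5*⅙ = -⅚)
s = -1 (s = 6 - 7 = -1)
(A(z²) + s)² = (-⅚ - 1)² = (-11/6)² = 121/36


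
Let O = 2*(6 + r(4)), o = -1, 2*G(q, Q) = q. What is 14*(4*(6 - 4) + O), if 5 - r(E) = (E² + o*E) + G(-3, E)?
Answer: 126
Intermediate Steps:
G(q, Q) = q/2
r(E) = 13/2 + E - E² (r(E) = 5 - ((E² - E) + (½)*(-3)) = 5 - ((E² - E) - 3/2) = 5 - (-3/2 + E² - E) = 5 + (3/2 + E - E²) = 13/2 + E - E²)
O = 1 (O = 2*(6 + (13/2 + 4 - 1*4²)) = 2*(6 + (13/2 + 4 - 1*16)) = 2*(6 + (13/2 + 4 - 16)) = 2*(6 - 11/2) = 2*(½) = 1)
14*(4*(6 - 4) + O) = 14*(4*(6 - 4) + 1) = 14*(4*2 + 1) = 14*(8 + 1) = 14*9 = 126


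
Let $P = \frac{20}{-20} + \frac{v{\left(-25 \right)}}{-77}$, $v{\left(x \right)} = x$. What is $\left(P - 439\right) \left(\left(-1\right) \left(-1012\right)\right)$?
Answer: $- \frac{3114660}{7} \approx -4.4495 \cdot 10^{5}$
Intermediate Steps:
$P = - \frac{52}{77}$ ($P = \frac{20}{-20} - \frac{25}{-77} = 20 \left(- \frac{1}{20}\right) - - \frac{25}{77} = -1 + \frac{25}{77} = - \frac{52}{77} \approx -0.67532$)
$\left(P - 439\right) \left(\left(-1\right) \left(-1012\right)\right) = \left(- \frac{52}{77} - 439\right) \left(\left(-1\right) \left(-1012\right)\right) = \left(- \frac{33855}{77}\right) 1012 = - \frac{3114660}{7}$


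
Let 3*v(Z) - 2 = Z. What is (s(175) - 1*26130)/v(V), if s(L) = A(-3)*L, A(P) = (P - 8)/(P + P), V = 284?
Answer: -154855/572 ≈ -270.73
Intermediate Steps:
A(P) = (-8 + P)/(2*P) (A(P) = (-8 + P)/((2*P)) = (-8 + P)*(1/(2*P)) = (-8 + P)/(2*P))
s(L) = 11*L/6 (s(L) = ((½)*(-8 - 3)/(-3))*L = ((½)*(-⅓)*(-11))*L = 11*L/6)
v(Z) = ⅔ + Z/3
(s(175) - 1*26130)/v(V) = ((11/6)*175 - 1*26130)/(⅔ + (⅓)*284) = (1925/6 - 26130)/(⅔ + 284/3) = -154855/(6*286/3) = -154855/6*3/286 = -154855/572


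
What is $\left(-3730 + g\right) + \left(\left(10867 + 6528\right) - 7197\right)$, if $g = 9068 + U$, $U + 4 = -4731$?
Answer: $10801$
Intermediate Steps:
$U = -4735$ ($U = -4 - 4731 = -4735$)
$g = 4333$ ($g = 9068 - 4735 = 4333$)
$\left(-3730 + g\right) + \left(\left(10867 + 6528\right) - 7197\right) = \left(-3730 + 4333\right) + \left(\left(10867 + 6528\right) - 7197\right) = 603 + \left(17395 - 7197\right) = 603 + 10198 = 10801$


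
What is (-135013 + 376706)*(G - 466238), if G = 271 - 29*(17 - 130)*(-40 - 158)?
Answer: -269442498409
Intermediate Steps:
G = -648575 (G = 271 - (-3277)*(-198) = 271 - 29*22374 = 271 - 648846 = -648575)
(-135013 + 376706)*(G - 466238) = (-135013 + 376706)*(-648575 - 466238) = 241693*(-1114813) = -269442498409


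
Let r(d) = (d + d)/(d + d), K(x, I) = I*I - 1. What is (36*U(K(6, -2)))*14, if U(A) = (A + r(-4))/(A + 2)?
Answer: 2016/5 ≈ 403.20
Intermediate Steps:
K(x, I) = -1 + I² (K(x, I) = I² - 1 = -1 + I²)
r(d) = 1 (r(d) = (2*d)/((2*d)) = (2*d)*(1/(2*d)) = 1)
U(A) = (1 + A)/(2 + A) (U(A) = (A + 1)/(A + 2) = (1 + A)/(2 + A))
(36*U(K(6, -2)))*14 = (36*((1 + (-1 + (-2)²))/(2 + (-1 + (-2)²))))*14 = (36*((1 + (-1 + 4))/(2 + (-1 + 4))))*14 = (36*((1 + 3)/(2 + 3)))*14 = (36*(4/5))*14 = (36*((⅕)*4))*14 = (36*(⅘))*14 = (144/5)*14 = 2016/5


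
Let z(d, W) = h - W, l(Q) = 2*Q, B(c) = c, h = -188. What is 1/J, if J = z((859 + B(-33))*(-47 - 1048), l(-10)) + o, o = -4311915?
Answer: -1/4312083 ≈ -2.3191e-7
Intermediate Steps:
z(d, W) = -188 - W
J = -4312083 (J = (-188 - 2*(-10)) - 4311915 = (-188 - 1*(-20)) - 4311915 = (-188 + 20) - 4311915 = -168 - 4311915 = -4312083)
1/J = 1/(-4312083) = -1/4312083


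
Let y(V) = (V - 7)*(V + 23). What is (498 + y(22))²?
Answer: 1375929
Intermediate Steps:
y(V) = (-7 + V)*(23 + V)
(498 + y(22))² = (498 + (-161 + 22² + 16*22))² = (498 + (-161 + 484 + 352))² = (498 + 675)² = 1173² = 1375929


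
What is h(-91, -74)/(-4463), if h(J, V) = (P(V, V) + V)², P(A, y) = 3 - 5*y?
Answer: -89401/4463 ≈ -20.032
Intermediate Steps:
h(J, V) = (3 - 4*V)² (h(J, V) = ((3 - 5*V) + V)² = (3 - 4*V)²)
h(-91, -74)/(-4463) = (-3 + 4*(-74))²/(-4463) = (-3 - 296)²*(-1/4463) = (-299)²*(-1/4463) = 89401*(-1/4463) = -89401/4463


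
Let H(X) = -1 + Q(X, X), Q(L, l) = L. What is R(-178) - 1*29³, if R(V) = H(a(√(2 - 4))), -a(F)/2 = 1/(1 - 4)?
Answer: -73168/3 ≈ -24389.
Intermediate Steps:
a(F) = ⅔ (a(F) = -2/(1 - 4) = -2/(-3) = -2*(-⅓) = ⅔)
H(X) = -1 + X
R(V) = -⅓ (R(V) = -1 + ⅔ = -⅓)
R(-178) - 1*29³ = -⅓ - 1*29³ = -⅓ - 1*24389 = -⅓ - 24389 = -73168/3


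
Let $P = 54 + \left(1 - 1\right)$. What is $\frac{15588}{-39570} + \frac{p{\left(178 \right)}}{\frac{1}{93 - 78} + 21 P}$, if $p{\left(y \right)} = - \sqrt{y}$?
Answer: $- \frac{2598}{6595} - \frac{15 \sqrt{178}}{17011} \approx -0.4057$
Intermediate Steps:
$P = 54$ ($P = 54 + 0 = 54$)
$\frac{15588}{-39570} + \frac{p{\left(178 \right)}}{\frac{1}{93 - 78} + 21 P} = \frac{15588}{-39570} + \frac{\left(-1\right) \sqrt{178}}{\frac{1}{93 - 78} + 21 \cdot 54} = 15588 \left(- \frac{1}{39570}\right) + \frac{\left(-1\right) \sqrt{178}}{\frac{1}{15} + 1134} = - \frac{2598}{6595} + \frac{\left(-1\right) \sqrt{178}}{\frac{1}{15} + 1134} = - \frac{2598}{6595} + \frac{\left(-1\right) \sqrt{178}}{\frac{17011}{15}} = - \frac{2598}{6595} + - \sqrt{178} \cdot \frac{15}{17011} = - \frac{2598}{6595} - \frac{15 \sqrt{178}}{17011}$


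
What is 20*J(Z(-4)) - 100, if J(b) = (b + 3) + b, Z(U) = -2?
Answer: -120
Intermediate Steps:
J(b) = 3 + 2*b (J(b) = (3 + b) + b = 3 + 2*b)
20*J(Z(-4)) - 100 = 20*(3 + 2*(-2)) - 100 = 20*(3 - 4) - 100 = 20*(-1) - 100 = -20 - 100 = -120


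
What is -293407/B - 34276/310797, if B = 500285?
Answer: -108337784039/155487077145 ≈ -0.69676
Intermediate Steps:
-293407/B - 34276/310797 = -293407/500285 - 34276/310797 = -108337784039/155487077145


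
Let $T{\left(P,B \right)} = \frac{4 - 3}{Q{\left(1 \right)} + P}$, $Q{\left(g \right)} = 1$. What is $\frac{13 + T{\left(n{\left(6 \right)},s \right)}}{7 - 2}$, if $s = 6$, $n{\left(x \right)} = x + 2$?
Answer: $\frac{118}{45} \approx 2.6222$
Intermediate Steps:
$n{\left(x \right)} = 2 + x$
$T{\left(P,B \right)} = \frac{1}{1 + P}$ ($T{\left(P,B \right)} = \frac{4 - 3}{1 + P} = 1 \frac{1}{1 + P} = \frac{1}{1 + P}$)
$\frac{13 + T{\left(n{\left(6 \right)},s \right)}}{7 - 2} = \frac{13 + \frac{1}{1 + \left(2 + 6\right)}}{7 - 2} = \frac{13 + \frac{1}{1 + 8}}{5} = \left(13 + \frac{1}{9}\right) \frac{1}{5} = \frac{118}{9} \cdot \frac{1}{5} = \frac{118}{45}$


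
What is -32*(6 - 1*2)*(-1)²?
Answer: -128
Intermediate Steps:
-32*(6 - 1*2)*(-1)² = -32*(6 - 2)*1 = -32*4*1 = -128*1 = -128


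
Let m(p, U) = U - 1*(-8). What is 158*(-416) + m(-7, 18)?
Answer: -65702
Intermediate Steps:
m(p, U) = 8 + U (m(p, U) = U + 8 = 8 + U)
158*(-416) + m(-7, 18) = 158*(-416) + (8 + 18) = -65728 + 26 = -65702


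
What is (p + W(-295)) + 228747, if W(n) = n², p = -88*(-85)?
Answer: 323252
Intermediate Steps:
p = 7480
(p + W(-295)) + 228747 = (7480 + (-295)²) + 228747 = (7480 + 87025) + 228747 = 94505 + 228747 = 323252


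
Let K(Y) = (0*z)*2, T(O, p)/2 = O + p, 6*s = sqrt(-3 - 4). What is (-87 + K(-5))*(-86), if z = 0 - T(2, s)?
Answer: 7482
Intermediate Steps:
s = I*sqrt(7)/6 (s = sqrt(-3 - 4)/6 = sqrt(-7)/6 = (I*sqrt(7))/6 = I*sqrt(7)/6 ≈ 0.44096*I)
T(O, p) = 2*O + 2*p (T(O, p) = 2*(O + p) = 2*O + 2*p)
z = -4 - I*sqrt(7)/3 (z = 0 - (2*2 + 2*(I*sqrt(7)/6)) = 0 - (4 + I*sqrt(7)/3) = 0 + (-4 - I*sqrt(7)/3) = -4 - I*sqrt(7)/3 ≈ -4.0 - 0.88192*I)
K(Y) = 0 (K(Y) = (0*(-4 - I*sqrt(7)/3))*2 = 0*2 = 0)
(-87 + K(-5))*(-86) = (-87 + 0)*(-86) = -87*(-86) = 7482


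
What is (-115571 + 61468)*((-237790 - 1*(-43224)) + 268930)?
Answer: -4023315492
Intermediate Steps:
(-115571 + 61468)*((-237790 - 1*(-43224)) + 268930) = -54103*((-237790 + 43224) + 268930) = -54103*(-194566 + 268930) = -54103*74364 = -4023315492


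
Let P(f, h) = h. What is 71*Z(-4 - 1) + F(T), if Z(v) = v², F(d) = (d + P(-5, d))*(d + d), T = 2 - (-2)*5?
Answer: 2351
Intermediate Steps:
T = 12 (T = 2 - 1*(-10) = 2 + 10 = 12)
F(d) = 4*d² (F(d) = (d + d)*(d + d) = (2*d)*(2*d) = 4*d²)
71*Z(-4 - 1) + F(T) = 71*(-4 - 1)² + 4*12² = 71*(-5)² + 4*144 = 71*25 + 576 = 1775 + 576 = 2351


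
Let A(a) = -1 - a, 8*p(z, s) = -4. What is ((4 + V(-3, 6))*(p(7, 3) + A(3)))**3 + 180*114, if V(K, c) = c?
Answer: -70605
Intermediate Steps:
p(z, s) = -1/2 (p(z, s) = (1/8)*(-4) = -1/2)
((4 + V(-3, 6))*(p(7, 3) + A(3)))**3 + 180*114 = ((4 + 6)*(-1/2 + (-1 - 1*3)))**3 + 180*114 = (10*(-1/2 + (-1 - 3)))**3 + 20520 = (10*(-1/2 - 4))**3 + 20520 = (10*(-9/2))**3 + 20520 = (-45)**3 + 20520 = -91125 + 20520 = -70605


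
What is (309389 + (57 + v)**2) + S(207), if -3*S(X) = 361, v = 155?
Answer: 1062638/3 ≈ 3.5421e+5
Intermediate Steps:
S(X) = -361/3 (S(X) = -1/3*361 = -361/3)
(309389 + (57 + v)**2) + S(207) = (309389 + (57 + 155)**2) - 361/3 = (309389 + 212**2) - 361/3 = (309389 + 44944) - 361/3 = 354333 - 361/3 = 1062638/3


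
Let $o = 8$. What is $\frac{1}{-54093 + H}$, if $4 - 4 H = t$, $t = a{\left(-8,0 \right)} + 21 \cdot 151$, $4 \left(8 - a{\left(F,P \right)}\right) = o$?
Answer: $- \frac{4}{219545} \approx -1.8219 \cdot 10^{-5}$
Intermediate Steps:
$a{\left(F,P \right)} = 6$ ($a{\left(F,P \right)} = 8 - 2 = 6$)
$t = 3177$ ($t = 6 + 21 \cdot 151 = 6 + 3171 = 3177$)
$H = - \frac{3173}{4}$ ($H = 1 - \frac{3177}{4} = - \frac{3173}{4} \approx -793.25$)
$\frac{1}{-54093 + H} = \frac{1}{-54093 - \frac{3173}{4}} = \frac{1}{- \frac{219545}{4}} = - \frac{4}{219545}$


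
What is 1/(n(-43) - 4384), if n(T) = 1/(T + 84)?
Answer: -41/179743 ≈ -0.00022810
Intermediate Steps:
n(T) = 1/(84 + T)
1/(n(-43) - 4384) = 1/(1/(84 - 43) - 4384) = 1/(1/41 - 4384) = 1/(-179743/41) = -41/179743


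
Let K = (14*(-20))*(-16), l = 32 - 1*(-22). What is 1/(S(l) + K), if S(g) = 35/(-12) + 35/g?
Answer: 108/483595 ≈ 0.00022333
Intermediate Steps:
l = 54 (l = 32 + 22 = 54)
K = 4480 (K = -280*(-16) = 4480)
S(g) = -35/12 + 35/g (S(g) = 35*(-1/12) + 35/g = -35/12 + 35/g)
1/(S(l) + K) = 1/((-35/12 + 35/54) + 4480) = 1/(-245/108 + 4480) = 1/(483595/108) = 108/483595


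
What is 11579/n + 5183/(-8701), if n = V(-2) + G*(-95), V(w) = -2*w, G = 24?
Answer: -112545387/19803476 ≈ -5.6831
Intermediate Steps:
n = -2276 (n = -2*(-2) + 24*(-95) = 4 - 2280 = -2276)
11579/n + 5183/(-8701) = 11579/(-2276) + 5183/(-8701) = 11579*(-1/2276) + 5183*(-1/8701) = -11579/2276 - 5183/8701 = -112545387/19803476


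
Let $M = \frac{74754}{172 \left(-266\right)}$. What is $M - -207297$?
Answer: $\frac{4742088795}{22876} \approx 2.073 \cdot 10^{5}$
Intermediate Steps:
$M = - \frac{37377}{22876}$ ($M = \frac{74754}{-45752} = 74754 \left(- \frac{1}{45752}\right) = - \frac{37377}{22876} \approx -1.6339$)
$M - -207297 = - \frac{37377}{22876} - -207297 = - \frac{37377}{22876} + 207297 = \frac{4742088795}{22876}$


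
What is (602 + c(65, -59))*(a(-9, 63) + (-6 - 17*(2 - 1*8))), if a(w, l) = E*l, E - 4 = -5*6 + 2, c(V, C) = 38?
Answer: -906240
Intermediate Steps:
E = -24 (E = 4 + (-5*6 + 2) = 4 + (-30 + 2) = 4 - 28 = -24)
a(w, l) = -24*l
(602 + c(65, -59))*(a(-9, 63) + (-6 - 17*(2 - 1*8))) = (602 + 38)*(-24*63 + (-6 - 17*(2 - 1*8))) = 640*(-1512 + (-6 - 17*(2 - 8))) = 640*(-1512 + (-6 - 17*(-6))) = 640*(-1512 + (-6 + 102)) = 640*(-1512 + 96) = 640*(-1416) = -906240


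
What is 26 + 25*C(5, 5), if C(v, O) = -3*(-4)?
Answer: 326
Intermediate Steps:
C(v, O) = 12
26 + 25*C(5, 5) = 26 + 25*12 = 26 + 300 = 326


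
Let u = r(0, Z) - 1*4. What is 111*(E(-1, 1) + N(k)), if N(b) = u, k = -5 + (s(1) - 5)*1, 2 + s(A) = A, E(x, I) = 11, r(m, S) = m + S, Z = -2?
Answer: 555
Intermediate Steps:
r(m, S) = S + m
s(A) = -2 + A
k = -11 (k = -5 + ((-2 + 1) - 5)*1 = -5 + (-1 - 5)*1 = -5 - 6*1 = -5 - 6 = -11)
u = -6 (u = (-2 + 0) - 1*4 = -2 - 4 = -6)
N(b) = -6
111*(E(-1, 1) + N(k)) = 111*(11 - 6) = 111*5 = 555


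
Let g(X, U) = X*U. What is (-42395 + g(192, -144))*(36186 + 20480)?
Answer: -3969056638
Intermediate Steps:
g(X, U) = U*X
(-42395 + g(192, -144))*(36186 + 20480) = (-42395 - 144*192)*(36186 + 20480) = (-42395 - 27648)*56666 = -70043*56666 = -3969056638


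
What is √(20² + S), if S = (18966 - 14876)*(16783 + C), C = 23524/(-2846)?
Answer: 3*√15436498049210/1423 ≈ 8283.1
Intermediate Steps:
C = -11762/1423 (C = 23524*(-1/2846) = -11762/1423 ≈ -8.2656)
S = 97630128230/1423 (S = (18966 - 14876)*(16783 - 11762/1423) = 4090*(23870447/1423) = 97630128230/1423 ≈ 6.8609e+7)
√(20² + S) = √(20² + 97630128230/1423) = √(400 + 97630128230/1423) = √(97630697430/1423) = 3*√15436498049210/1423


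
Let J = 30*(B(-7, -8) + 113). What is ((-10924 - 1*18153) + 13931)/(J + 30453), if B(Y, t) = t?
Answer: -15146/33603 ≈ -0.45073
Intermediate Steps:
J = 3150 (J = 30*(-8 + 113) = 30*105 = 3150)
((-10924 - 1*18153) + 13931)/(J + 30453) = ((-10924 - 1*18153) + 13931)/(3150 + 30453) = ((-10924 - 18153) + 13931)/33603 = (-29077 + 13931)*(1/33603) = -15146*1/33603 = -15146/33603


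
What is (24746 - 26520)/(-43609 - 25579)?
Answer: 887/34594 ≈ 0.025640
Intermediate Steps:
(24746 - 26520)/(-43609 - 25579) = -1774/(-69188) = -1774*(-1/69188) = 887/34594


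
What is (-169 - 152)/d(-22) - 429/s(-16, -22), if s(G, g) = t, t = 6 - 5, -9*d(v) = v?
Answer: -12327/22 ≈ -560.32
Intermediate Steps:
d(v) = -v/9
t = 1
s(G, g) = 1
(-169 - 152)/d(-22) - 429/s(-16, -22) = (-169 - 152)/((-⅑*(-22))) - 429/1 = -321/22/9 - 429*1 = -321*9/22 - 429 = -2889/22 - 429 = -12327/22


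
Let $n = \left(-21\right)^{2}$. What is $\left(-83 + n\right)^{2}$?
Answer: $128164$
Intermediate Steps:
$n = 441$
$\left(-83 + n\right)^{2} = \left(-83 + 441\right)^{2} = 358^{2} = 128164$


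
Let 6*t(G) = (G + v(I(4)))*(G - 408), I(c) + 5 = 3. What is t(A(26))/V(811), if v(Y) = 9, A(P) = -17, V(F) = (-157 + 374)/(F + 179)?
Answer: 561000/217 ≈ 2585.3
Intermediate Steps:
I(c) = -2 (I(c) = -5 + 3 = -2)
V(F) = 217/(179 + F)
t(G) = (-408 + G)*(9 + G)/6 (t(G) = ((G + 9)*(G - 408))/6 = ((9 + G)*(-408 + G))/6 = ((-408 + G)*(9 + G))/6 = (-408 + G)*(9 + G)/6)
t(A(26))/V(811) = (-612 - 133/2*(-17) + (⅙)*(-17)²)/((217/(179 + 811))) = (-612 + 2261/2 + (⅙)*289)/((217/990)) = (-612 + 2261/2 + 289/6)/((217*(1/990))) = 1700/(3*(217/990)) = (1700/3)*(990/217) = 561000/217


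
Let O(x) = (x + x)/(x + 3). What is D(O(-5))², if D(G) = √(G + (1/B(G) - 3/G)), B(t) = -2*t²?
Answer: 219/50 ≈ 4.3800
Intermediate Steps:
O(x) = 2*x/(3 + x) (O(x) = (2*x)/(3 + x) = 2*x/(3 + x))
D(G) = √(G - 3/G - 1/(2*G²)) (D(G) = √(G + (1/(-2*G²) - 3/G)) = √(G + (1*(-1/(2*G²)) - 3/G)) = √(G + (-1/(2*G²) - 3/G)) = √(G + (-3/G - 1/(2*G²))) = √(G - 3/G - 1/(2*G²)))
D(O(-5))² = (√(-12/(2*(-5)/(3 - 5)) - 2*(3 - 5)²/100 + 4*(2*(-5)/(3 - 5)))/2)² = (√(-12/(2*(-5)/(-2)) - 2/(2*(-5)/(-2))² + 4*(2*(-5)/(-2)))/2)² = (√(-12/(2*(-5)*(-½)) - 2/(2*(-5)*(-½))² + 4*(2*(-5)*(-½)))/2)² = (√(-12/5 - 2/5² + 4*5)/2)² = (√(-12*⅕ - 2*1/25 + 20)/2)² = (√(-12/5 - 2/25 + 20)/2)² = (√(438/25)/2)² = ((√438/5)/2)² = (√438/10)² = 219/50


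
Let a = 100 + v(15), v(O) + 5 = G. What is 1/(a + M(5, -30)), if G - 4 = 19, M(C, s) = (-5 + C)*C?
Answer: 1/118 ≈ 0.0084746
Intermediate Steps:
M(C, s) = C*(-5 + C)
G = 23 (G = 4 + 19 = 23)
v(O) = 18 (v(O) = -5 + 23 = 18)
a = 118 (a = 100 + 18 = 118)
1/(a + M(5, -30)) = 1/(118 + 5*(-5 + 5)) = 1/(118 + 5*0) = 1/(118 + 0) = 1/118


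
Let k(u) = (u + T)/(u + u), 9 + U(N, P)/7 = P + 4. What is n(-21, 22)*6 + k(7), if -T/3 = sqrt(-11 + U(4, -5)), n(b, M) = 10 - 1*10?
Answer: 1/2 - 27*I/14 ≈ 0.5 - 1.9286*I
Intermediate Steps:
U(N, P) = -35 + 7*P (U(N, P) = -63 + 7*(P + 4) = -63 + 7*(4 + P) = -63 + (28 + 7*P) = -35 + 7*P)
n(b, M) = 0 (n(b, M) = 10 - 10 = 0)
T = -27*I (T = -3*sqrt(-11 + (-35 + 7*(-5))) = -3*sqrt(-11 + (-35 - 35)) = -3*sqrt(-11 - 70) = -27*I ≈ -27.0*I)
k(u) = (u - 27*I)/(2*u) (k(u) = (u - 27*I)/(u + u) = (u - 27*I)/((2*u)) = (u - 27*I)*(1/(2*u)) = (u - 27*I)/(2*u))
n(-21, 22)*6 + k(7) = 0*6 + (1/2)*(7 - 27*I)/7 = 0 + (1/2)*(1/7)*(7 - 27*I) = 0 + (1/2 - 27*I/14) = 1/2 - 27*I/14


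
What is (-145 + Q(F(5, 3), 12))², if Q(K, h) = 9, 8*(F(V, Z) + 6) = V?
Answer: 18496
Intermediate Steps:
F(V, Z) = -6 + V/8
(-145 + Q(F(5, 3), 12))² = (-145 + 9)² = (-136)² = 18496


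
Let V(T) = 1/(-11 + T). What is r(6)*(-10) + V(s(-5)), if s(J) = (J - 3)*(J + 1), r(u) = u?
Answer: -1259/21 ≈ -59.952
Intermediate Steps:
s(J) = (1 + J)*(-3 + J) (s(J) = (-3 + J)*(1 + J) = (1 + J)*(-3 + J))
r(6)*(-10) + V(s(-5)) = 6*(-10) + 1/(-11 + (-3 + (-5)² - 2*(-5))) = -60 + 1/(-11 + (-3 + 25 + 10)) = -60 + 1/(-11 + 32) = -60 + 1/21 = -1259/21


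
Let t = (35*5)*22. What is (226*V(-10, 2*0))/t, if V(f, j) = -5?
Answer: -113/385 ≈ -0.29351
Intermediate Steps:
t = 3850 (t = 175*22 = 3850)
(226*V(-10, 2*0))/t = (226*(-5))/3850 = -1130*1/3850 = -113/385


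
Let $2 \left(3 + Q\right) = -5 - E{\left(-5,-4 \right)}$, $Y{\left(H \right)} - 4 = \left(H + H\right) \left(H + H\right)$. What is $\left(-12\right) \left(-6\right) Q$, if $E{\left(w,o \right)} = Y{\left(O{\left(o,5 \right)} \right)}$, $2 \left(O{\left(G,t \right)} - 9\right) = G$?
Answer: $-7596$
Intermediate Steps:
$O{\left(G,t \right)} = 9 + \frac{G}{2}$
$Y{\left(H \right)} = 4 + 4 H^{2}$ ($Y{\left(H \right)} = 4 + \left(H + H\right) \left(H + H\right) = 4 + 2 H 2 H = 4 + 4 H^{2}$)
$E{\left(w,o \right)} = 4 + 4 \left(9 + \frac{o}{2}\right)^{2}$
$Q = - \frac{211}{2}$ ($Q = -3 + \frac{-5 - \left(4 + \left(18 - 4\right)^{2}\right)}{2} = -3 + \frac{-5 - \left(4 + 14^{2}\right)}{2} = -3 + \frac{-5 - \left(4 + 196\right)}{2} = -3 + \frac{-5 - 200}{2} = -3 + \frac{1}{2} \left(-205\right) = -3 - \frac{205}{2} = - \frac{211}{2} \approx -105.5$)
$\left(-12\right) \left(-6\right) Q = \left(-12\right) \left(-6\right) \left(- \frac{211}{2}\right) = 72 \left(- \frac{211}{2}\right) = -7596$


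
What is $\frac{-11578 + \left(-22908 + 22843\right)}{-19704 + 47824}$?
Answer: $- \frac{11643}{28120} \approx -0.41405$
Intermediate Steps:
$\frac{-11578 + \left(-22908 + 22843\right)}{-19704 + 47824} = \frac{-11578 - 65}{28120} = \left(-11643\right) \frac{1}{28120} = - \frac{11643}{28120}$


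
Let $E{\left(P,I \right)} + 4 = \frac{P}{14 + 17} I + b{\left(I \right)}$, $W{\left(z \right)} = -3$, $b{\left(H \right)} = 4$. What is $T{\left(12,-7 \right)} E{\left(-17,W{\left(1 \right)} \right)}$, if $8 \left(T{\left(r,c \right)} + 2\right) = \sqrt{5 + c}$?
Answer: $- \frac{102}{31} + \frac{51 i \sqrt{2}}{248} \approx -3.2903 + 0.29083 i$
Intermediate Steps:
$E{\left(P,I \right)} = \frac{I P}{31}$ ($E{\left(P,I \right)} = -4 + \left(\frac{P}{14 + 17} I + 4\right) = -4 + \left(\frac{P}{31} I + 4\right) = -4 + \left(\frac{I P}{31} + 4\right) = -4 + \left(4 + \frac{I P}{31}\right) = \frac{I P}{31}$)
$T{\left(r,c \right)} = -2 + \frac{\sqrt{5 + c}}{8}$
$T{\left(12,-7 \right)} E{\left(-17,W{\left(1 \right)} \right)} = \left(-2 + \frac{\sqrt{5 - 7}}{8}\right) \frac{1}{31} \left(-3\right) \left(-17\right) = \left(-2 + \frac{\sqrt{-2}}{8}\right) \frac{51}{31} = \left(-2 + \frac{i \sqrt{2}}{8}\right) \frac{51}{31} = - \frac{102}{31} + \frac{51 i \sqrt{2}}{248}$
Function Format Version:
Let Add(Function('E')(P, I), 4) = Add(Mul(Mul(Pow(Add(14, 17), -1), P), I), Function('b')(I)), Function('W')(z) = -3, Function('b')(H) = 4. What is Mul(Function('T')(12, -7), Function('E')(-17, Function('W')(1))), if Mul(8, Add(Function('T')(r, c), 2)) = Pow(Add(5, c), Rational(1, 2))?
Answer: Add(Rational(-102, 31), Mul(Rational(51, 248), I, Pow(2, Rational(1, 2)))) ≈ Add(-3.2903, Mul(0.29083, I))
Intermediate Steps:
Function('E')(P, I) = Mul(Rational(1, 31), I, P) (Function('E')(P, I) = Add(-4, Add(Mul(Mul(Pow(Add(14, 17), -1), P), I), 4)) = Add(-4, Add(Mul(Mul(Pow(31, -1), P), I), 4)) = Add(-4, Add(Mul(Mul(Rational(1, 31), P), I), 4)) = Add(-4, Add(Mul(Rational(1, 31), I, P), 4)) = Add(-4, Add(4, Mul(Rational(1, 31), I, P))) = Mul(Rational(1, 31), I, P))
Function('T')(r, c) = Add(-2, Mul(Rational(1, 8), Pow(Add(5, c), Rational(1, 2))))
Mul(Function('T')(12, -7), Function('E')(-17, Function('W')(1))) = Mul(Add(-2, Mul(Rational(1, 8), Pow(Add(5, -7), Rational(1, 2)))), Mul(Rational(1, 31), -3, -17)) = Mul(Add(-2, Mul(Rational(1, 8), Pow(-2, Rational(1, 2)))), Rational(51, 31)) = Mul(Add(-2, Mul(Rational(1, 8), Mul(I, Pow(2, Rational(1, 2))))), Rational(51, 31)) = Mul(Add(-2, Mul(Rational(1, 8), I, Pow(2, Rational(1, 2)))), Rational(51, 31)) = Add(Rational(-102, 31), Mul(Rational(51, 248), I, Pow(2, Rational(1, 2))))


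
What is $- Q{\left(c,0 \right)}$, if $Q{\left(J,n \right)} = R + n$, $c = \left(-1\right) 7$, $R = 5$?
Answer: $-5$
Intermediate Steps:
$c = -7$
$Q{\left(J,n \right)} = 5 + n$
$- Q{\left(c,0 \right)} = - (5 + 0) = \left(-1\right) 5 = -5$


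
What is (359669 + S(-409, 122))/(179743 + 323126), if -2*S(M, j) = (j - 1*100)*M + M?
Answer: 242915/335246 ≈ 0.72459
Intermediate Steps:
S(M, j) = -M/2 - M*(-100 + j)/2 (S(M, j) = -((j - 1*100)*M + M)/2 = -((j - 100)*M + M)/2 = -((-100 + j)*M + M)/2 = -(M*(-100 + j) + M)/2 = -(M + M*(-100 + j))/2 = -M/2 - M*(-100 + j)/2)
(359669 + S(-409, 122))/(179743 + 323126) = (359669 + (½)*(-409)*(99 - 1*122))/(179743 + 323126) = (359669 + (½)*(-409)*(99 - 122))/502869 = (359669 + (½)*(-409)*(-23))*(1/502869) = (359669 + 9407/2)*(1/502869) = (728745/2)*(1/502869) = 242915/335246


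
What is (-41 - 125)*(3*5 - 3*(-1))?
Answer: -2988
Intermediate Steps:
(-41 - 125)*(3*5 - 3*(-1)) = -166*(15 + 3) = -166*18 = -2988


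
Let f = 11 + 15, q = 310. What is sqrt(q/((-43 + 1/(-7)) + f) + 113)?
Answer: sqrt(3417)/6 ≈ 9.7425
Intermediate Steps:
f = 26
sqrt(q/((-43 + 1/(-7)) + f) + 113) = sqrt(310/((-43 + 1/(-7)) + 26) + 113) = sqrt(310/((-43 - 1/7) + 26) + 113) = sqrt(310/(-302/7 + 26) + 113) = sqrt(310/(-120/7) + 113) = sqrt(310*(-7/120) + 113) = sqrt(-217/12 + 113) = sqrt(1139/12) = sqrt(3417)/6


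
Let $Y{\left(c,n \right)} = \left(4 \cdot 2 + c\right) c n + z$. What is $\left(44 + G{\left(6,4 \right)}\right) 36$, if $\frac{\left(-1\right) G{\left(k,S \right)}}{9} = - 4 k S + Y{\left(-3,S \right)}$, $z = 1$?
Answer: $51804$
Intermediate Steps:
$Y{\left(c,n \right)} = 1 + c n \left(8 + c\right)$ ($Y{\left(c,n \right)} = \left(4 \cdot 2 + c\right) c n + 1 = \left(8 + c\right) c n + 1 = c \left(8 + c\right) n + 1 = c n \left(8 + c\right) + 1 = 1 + c n \left(8 + c\right)$)
$G{\left(k,S \right)} = -9 + 135 S + 36 S k$ ($G{\left(k,S \right)} = - 9 \left(- 4 k S + \left(1 + S \left(-3\right)^{2} + 8 \left(-3\right) S\right)\right) = - 9 \left(- 4 S k + \left(1 + S 9 - 24 S\right)\right) = - 9 \left(- 4 S k + \left(1 + 9 S - 24 S\right)\right) = - 9 \left(- 4 S k - \left(-1 + 15 S\right)\right) = - 9 \left(1 - 15 S - 4 S k\right) = -9 + 135 S + 36 S k$)
$\left(44 + G{\left(6,4 \right)}\right) 36 = \left(44 + \left(-9 + 135 \cdot 4 + 36 \cdot 4 \cdot 6\right)\right) 36 = \left(44 + \left(-9 + 540 + 864\right)\right) 36 = \left(44 + 1395\right) 36 = 1439 \cdot 36 = 51804$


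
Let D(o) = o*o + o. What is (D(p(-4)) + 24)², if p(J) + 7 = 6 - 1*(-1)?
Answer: 576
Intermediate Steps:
p(J) = 0 (p(J) = -7 + (6 - 1*(-1)) = -7 + (6 + 1) = -7 + 7 = 0)
D(o) = o + o² (D(o) = o² + o = o + o²)
(D(p(-4)) + 24)² = (0*(1 + 0) + 24)² = (0*1 + 24)² = (0 + 24)² = 24² = 576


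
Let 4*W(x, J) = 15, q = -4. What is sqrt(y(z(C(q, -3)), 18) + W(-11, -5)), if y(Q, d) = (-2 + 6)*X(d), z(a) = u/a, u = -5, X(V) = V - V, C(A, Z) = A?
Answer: sqrt(15)/2 ≈ 1.9365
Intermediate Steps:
W(x, J) = 15/4 (W(x, J) = (1/4)*15 = 15/4)
X(V) = 0
z(a) = -5/a
y(Q, d) = 0 (y(Q, d) = (-2 + 6)*0 = 4*0 = 0)
sqrt(y(z(C(q, -3)), 18) + W(-11, -5)) = sqrt(0 + 15/4) = sqrt(15/4) = sqrt(15)/2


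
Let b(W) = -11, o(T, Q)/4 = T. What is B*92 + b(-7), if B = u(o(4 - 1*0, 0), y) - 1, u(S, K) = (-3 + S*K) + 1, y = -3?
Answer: -4703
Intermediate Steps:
o(T, Q) = 4*T
u(S, K) = -2 + K*S (u(S, K) = (-3 + K*S) + 1 = -2 + K*S)
B = -51 (B = (-2 - 12*(4 - 1*0)) - 1 = (-2 - 12*(4 + 0)) - 1 = (-2 - 12*4) - 1 = (-2 - 3*16) - 1 = (-2 - 48) - 1 = -50 - 1 = -51)
B*92 + b(-7) = -51*92 - 11 = -4692 - 11 = -4703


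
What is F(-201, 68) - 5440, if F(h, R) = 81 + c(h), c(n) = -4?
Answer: -5363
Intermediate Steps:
F(h, R) = 77 (F(h, R) = 81 - 4 = 77)
F(-201, 68) - 5440 = 77 - 5440 = -5363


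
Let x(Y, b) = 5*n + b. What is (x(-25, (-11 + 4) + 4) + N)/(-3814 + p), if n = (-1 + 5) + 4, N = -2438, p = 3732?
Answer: 2401/82 ≈ 29.280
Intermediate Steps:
n = 8 (n = 4 + 4 = 8)
x(Y, b) = 40 + b (x(Y, b) = 5*8 + b = 40 + b)
(x(-25, (-11 + 4) + 4) + N)/(-3814 + p) = ((40 + ((-11 + 4) + 4)) - 2438)/(-3814 + 3732) = ((40 + (-7 + 4)) - 2438)/(-82) = ((40 - 3) - 2438)*(-1/82) = (37 - 2438)*(-1/82) = -2401*(-1/82) = 2401/82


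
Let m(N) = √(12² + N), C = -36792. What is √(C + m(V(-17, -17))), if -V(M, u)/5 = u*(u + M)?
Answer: √(-36792 + I*√2746) ≈ 0.137 + 191.81*I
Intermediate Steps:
V(M, u) = -5*u*(M + u) (V(M, u) = -5*u*(u + M) = -5*u*(M + u))
m(N) = √(144 + N)
√(C + m(V(-17, -17))) = √(-36792 + √(144 - 5*(-17)*(-17 - 17))) = √(-36792 + √(144 - 5*(-17)*(-34))) = √(-36792 + √(144 - 2890)) = √(-36792 + √(-2746)) = √(-36792 + I*√2746)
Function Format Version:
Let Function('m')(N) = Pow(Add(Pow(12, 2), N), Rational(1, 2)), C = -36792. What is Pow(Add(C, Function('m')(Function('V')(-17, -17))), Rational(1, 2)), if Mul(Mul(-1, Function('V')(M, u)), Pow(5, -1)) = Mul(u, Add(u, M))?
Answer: Pow(Add(-36792, Mul(I, Pow(2746, Rational(1, 2)))), Rational(1, 2)) ≈ Add(0.137, Mul(191.81, I))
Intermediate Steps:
Function('V')(M, u) = Mul(-5, u, Add(M, u)) (Function('V')(M, u) = Mul(-5, Mul(u, Add(u, M))) = Mul(-5, Mul(u, Add(M, u))) = Mul(-5, u, Add(M, u)))
Function('m')(N) = Pow(Add(144, N), Rational(1, 2))
Pow(Add(C, Function('m')(Function('V')(-17, -17))), Rational(1, 2)) = Pow(Add(-36792, Pow(Add(144, Mul(-5, -17, Add(-17, -17))), Rational(1, 2))), Rational(1, 2)) = Pow(Add(-36792, Pow(Add(144, Mul(-5, -17, -34)), Rational(1, 2))), Rational(1, 2)) = Pow(Add(-36792, Pow(Add(144, -2890), Rational(1, 2))), Rational(1, 2)) = Pow(Add(-36792, Pow(-2746, Rational(1, 2))), Rational(1, 2)) = Pow(Add(-36792, Mul(I, Pow(2746, Rational(1, 2)))), Rational(1, 2))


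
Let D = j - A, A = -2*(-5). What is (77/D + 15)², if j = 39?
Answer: 262144/841 ≈ 311.71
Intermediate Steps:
A = 10
D = 29 (D = 39 - 1*10 = 39 - 10 = 29)
(77/D + 15)² = (77/29 + 15)² = (512/29)² = 262144/841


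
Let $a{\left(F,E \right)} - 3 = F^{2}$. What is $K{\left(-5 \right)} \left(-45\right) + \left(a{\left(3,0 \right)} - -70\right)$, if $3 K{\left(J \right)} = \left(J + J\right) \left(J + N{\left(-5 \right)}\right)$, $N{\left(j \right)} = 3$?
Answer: $-218$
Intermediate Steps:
$a{\left(F,E \right)} = 3 + F^{2}$
$K{\left(J \right)} = \frac{2 J \left(3 + J\right)}{3}$ ($K{\left(J \right)} = \frac{\left(J + J\right) \left(J + 3\right)}{3} = \frac{2 J \left(3 + J\right)}{3}$)
$K{\left(-5 \right)} \left(-45\right) + \left(a{\left(3,0 \right)} - -70\right) = \frac{2}{3} \left(-5\right) \left(3 - 5\right) \left(-45\right) + \left(\left(3 + 3^{2}\right) - -70\right) = \frac{2}{3} \left(-5\right) \left(-2\right) \left(-45\right) + \left(\left(3 + 9\right) + 70\right) = \frac{20}{3} \left(-45\right) + \left(12 + 70\right) = -300 + 82 = -218$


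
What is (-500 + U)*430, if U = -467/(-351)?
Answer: -75264190/351 ≈ -2.1443e+5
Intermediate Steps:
U = 467/351 (U = -467*(-1/351) = 467/351 ≈ 1.3305)
(-500 + U)*430 = (-500 + 467/351)*430 = -175033/351*430 = -75264190/351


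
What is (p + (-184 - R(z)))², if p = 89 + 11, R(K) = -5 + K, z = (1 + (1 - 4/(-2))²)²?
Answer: 32041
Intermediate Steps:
z = 100 (z = (1 + (1 - 4*(-½))²)² = (1 + (1 + 2)²)² = (1 + 3²)² = (1 + 9)² = 10² = 100)
p = 100
(p + (-184 - R(z)))² = (100 + (-184 - (-5 + 100)))² = (100 + (-184 - 1*95))² = (100 + (-184 - 95))² = (100 - 279)² = (-179)² = 32041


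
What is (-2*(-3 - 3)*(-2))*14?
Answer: -336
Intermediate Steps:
(-2*(-3 - 3)*(-2))*14 = (-2*(-6)*(-2))*14 = (12*(-2))*14 = -24*14 = -336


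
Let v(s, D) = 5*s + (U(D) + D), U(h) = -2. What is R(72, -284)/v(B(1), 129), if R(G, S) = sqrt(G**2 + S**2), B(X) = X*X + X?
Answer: 4*sqrt(5365)/137 ≈ 2.1386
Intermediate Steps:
B(X) = X + X**2 (B(X) = X**2 + X = X + X**2)
v(s, D) = -2 + D + 5*s (v(s, D) = 5*s + (-2 + D) = -2 + D + 5*s)
R(72, -284)/v(B(1), 129) = sqrt(72**2 + (-284)**2)/(-2 + 129 + 5*(1*(1 + 1))) = sqrt(5184 + 80656)/(-2 + 129 + 5*(1*2)) = sqrt(85840)/(-2 + 129 + 5*2) = (4*sqrt(5365))/(-2 + 129 + 10) = (4*sqrt(5365))/137 = (4*sqrt(5365))*(1/137) = 4*sqrt(5365)/137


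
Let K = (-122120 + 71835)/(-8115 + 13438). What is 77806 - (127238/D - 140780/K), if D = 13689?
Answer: 8658663131140/137670273 ≈ 62894.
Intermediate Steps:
K = -50285/5323 ≈ -9.4467
77806 - (127238/D - 140780/K) = 77806 - (127238/13689 - 140780/(-50285/5323)) = 77806 - (127238*(1/13689) - 140780*(-5323/50285)) = 77806 - (127238/13689 + 149874388/10057) = 77806 - 1*2052910129898/137670273 = 77806 - 2052910129898/137670273 = 8658663131140/137670273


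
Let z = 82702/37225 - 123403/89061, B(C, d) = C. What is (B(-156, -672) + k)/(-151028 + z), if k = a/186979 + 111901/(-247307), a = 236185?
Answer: 3398719249953329073600/3307566179924989924808087 ≈ 0.0010276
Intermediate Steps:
k = 37487066716/46241215553 (k = 236185/186979 + 111901/(-247307) = 236185*(1/186979) + 111901*(-1/247307) = 236185/186979 - 111901/247307 = 37487066716/46241215553 ≈ 0.81069)
z = 395978021/473613675 (z = 82702*(1/37225) - 123403*1/89061 = 82702/37225 - 17629/12723 = 395978021/473613675 ≈ 0.83608)
(B(-156, -672) + k)/(-151028 + z) = (-156 + 37487066716/46241215553)/(-151028 + 395978021/473613675) = -7176142559552/(46241215553*(-71528530129879/473613675)) = -7176142559552/46241215553*(-473613675/71528530129879) = 3398719249953329073600/3307566179924989924808087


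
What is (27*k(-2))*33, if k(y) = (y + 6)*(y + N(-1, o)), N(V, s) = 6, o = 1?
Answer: 14256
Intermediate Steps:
k(y) = (6 + y)**2 (k(y) = (y + 6)*(y + 6) = (6 + y)*(6 + y) = (6 + y)**2)
(27*k(-2))*33 = (27*(36 + (-2)**2 + 12*(-2)))*33 = (27*(36 + 4 - 24))*33 = (27*16)*33 = 432*33 = 14256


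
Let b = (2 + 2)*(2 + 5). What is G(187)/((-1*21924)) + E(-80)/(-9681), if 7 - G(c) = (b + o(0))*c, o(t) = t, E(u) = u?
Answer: 277121/1122996 ≈ 0.24677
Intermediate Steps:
b = 28 (b = 4*7 = 28)
G(c) = 7 - 28*c (G(c) = 7 - (28 + 0)*c = 7 - 28*c)
G(187)/((-1*21924)) + E(-80)/(-9681) = (7 - 28*187)/((-1*21924)) - 80/(-9681) = (7 - 5236)/(-21924) - 80*(-1/9681) = -5229*(-1/21924) + 80/9681 = 83/348 + 80/9681 = 277121/1122996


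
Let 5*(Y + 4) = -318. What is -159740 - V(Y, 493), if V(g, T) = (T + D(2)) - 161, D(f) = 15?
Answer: -160087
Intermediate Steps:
Y = -338/5 (Y = -4 + (⅕)*(-318) = -4 - 318/5 = -338/5 ≈ -67.600)
V(g, T) = -146 + T (V(g, T) = (T + 15) - 161 = (15 + T) - 161 = -146 + T)
-159740 - V(Y, 493) = -159740 - (-146 + 493) = -159740 - 1*347 = -159740 - 347 = -160087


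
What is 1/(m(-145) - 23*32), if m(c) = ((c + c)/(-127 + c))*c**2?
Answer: 136/2948529 ≈ 4.6125e-5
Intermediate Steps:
m(c) = 2*c**3/(-127 + c) (m(c) = ((2*c)/(-127 + c))*c**2 = (2*c/(-127 + c))*c**2 = 2*c**3/(-127 + c))
1/(m(-145) - 23*32) = 1/(2*(-145)**3/(-127 - 145) - 23*32) = 1/(2*(-3048625)/(-272) - 736) = 1/(2*(-3048625)*(-1/272) - 736) = 1/(3048625/136 - 736) = 1/(2948529/136) = 136/2948529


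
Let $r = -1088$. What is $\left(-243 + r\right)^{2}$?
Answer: $1771561$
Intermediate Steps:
$\left(-243 + r\right)^{2} = \left(-243 - 1088\right)^{2} = \left(-1331\right)^{2} = 1771561$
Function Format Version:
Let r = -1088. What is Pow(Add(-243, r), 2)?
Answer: 1771561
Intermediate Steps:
Pow(Add(-243, r), 2) = Pow(Add(-243, -1088), 2) = Pow(-1331, 2) = 1771561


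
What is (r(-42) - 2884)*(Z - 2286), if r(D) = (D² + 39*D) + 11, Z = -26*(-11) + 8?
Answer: 5472024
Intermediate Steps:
Z = 294 (Z = 286 + 8 = 294)
r(D) = 11 + D² + 39*D
(r(-42) - 2884)*(Z - 2286) = ((11 + (-42)² + 39*(-42)) - 2884)*(294 - 2286) = ((11 + 1764 - 1638) - 2884)*(-1992) = (137 - 2884)*(-1992) = -2747*(-1992) = 5472024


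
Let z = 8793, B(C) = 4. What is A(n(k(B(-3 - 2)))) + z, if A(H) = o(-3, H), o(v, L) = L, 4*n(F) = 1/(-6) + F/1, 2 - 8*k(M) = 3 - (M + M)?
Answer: 844145/96 ≈ 8793.2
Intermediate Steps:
k(M) = -⅛ + M/4 (k(M) = ¼ - (3 - (M + M))/8 = ¼ - (3 - 2*M)/8 = ¼ + (-3/8 + M/4) = -⅛ + M/4)
n(F) = -1/24 + F/4 (n(F) = (1/(-6) + F/1)/4 = (1*(-⅙) + F*1)/4 = (-⅙ + F)/4 = -1/24 + F/4)
A(H) = H
A(n(k(B(-3 - 2)))) + z = (-1/24 + (-⅛ + (¼)*4)/4) + 8793 = (-1/24 + (-⅛ + 1)/4) + 8793 = (-1/24 + (¼)*(7/8)) + 8793 = (-1/24 + 7/32) + 8793 = 17/96 + 8793 = 844145/96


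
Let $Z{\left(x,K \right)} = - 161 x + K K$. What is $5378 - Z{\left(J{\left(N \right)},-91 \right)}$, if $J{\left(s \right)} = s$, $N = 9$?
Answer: $-1454$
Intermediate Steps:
$Z{\left(x,K \right)} = K^{2} - 161 x$ ($Z{\left(x,K \right)} = - 161 x + K^{2} = K^{2} - 161 x$)
$5378 - Z{\left(J{\left(N \right)},-91 \right)} = 5378 - \left(\left(-91\right)^{2} - 1449\right) = 5378 - \left(8281 - 1449\right) = 5378 - 6832 = -1454$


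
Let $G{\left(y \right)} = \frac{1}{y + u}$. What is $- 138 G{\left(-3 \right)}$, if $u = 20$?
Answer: $- \frac{138}{17} \approx -8.1176$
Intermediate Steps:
$G{\left(y \right)} = \frac{1}{20 + y}$ ($G{\left(y \right)} = \frac{1}{y + 20} = \frac{1}{20 + y}$)
$- 138 G{\left(-3 \right)} = - \frac{138}{20 - 3} = - \frac{138}{17}$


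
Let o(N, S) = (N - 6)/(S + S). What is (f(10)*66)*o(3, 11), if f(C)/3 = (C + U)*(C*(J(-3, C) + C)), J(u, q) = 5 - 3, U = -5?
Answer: -16200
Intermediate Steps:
o(N, S) = (-6 + N)/(2*S) (o(N, S) = (-6 + N)/((2*S)) = (-6 + N)*(1/(2*S)) = (-6 + N)/(2*S))
J(u, q) = 2
f(C) = 3*C*(-5 + C)*(2 + C) (f(C) = 3*((C - 5)*(C*(2 + C))) = 3*((-5 + C)*(C*(2 + C))) = 3*(C*(-5 + C)*(2 + C)) = 3*C*(-5 + C)*(2 + C))
(f(10)*66)*o(3, 11) = ((3*10*(-10 + 10² - 3*10))*66)*((½)*(-6 + 3)/11) = ((3*10*(-10 + 100 - 30))*66)*((½)*(1/11)*(-3)) = ((3*10*60)*66)*(-3/22) = (1800*66)*(-3/22) = 118800*(-3/22) = -16200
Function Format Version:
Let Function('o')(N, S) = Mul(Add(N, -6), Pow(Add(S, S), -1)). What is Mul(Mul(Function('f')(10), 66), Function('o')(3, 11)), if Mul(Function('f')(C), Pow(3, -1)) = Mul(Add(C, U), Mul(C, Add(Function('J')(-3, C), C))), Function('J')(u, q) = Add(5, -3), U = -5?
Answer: -16200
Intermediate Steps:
Function('o')(N, S) = Mul(Rational(1, 2), Pow(S, -1), Add(-6, N)) (Function('o')(N, S) = Mul(Add(-6, N), Pow(Mul(2, S), -1)) = Mul(Add(-6, N), Mul(Rational(1, 2), Pow(S, -1))) = Mul(Rational(1, 2), Pow(S, -1), Add(-6, N)))
Function('J')(u, q) = 2
Function('f')(C) = Mul(3, C, Add(-5, C), Add(2, C)) (Function('f')(C) = Mul(3, Mul(Add(C, -5), Mul(C, Add(2, C)))) = Mul(3, Mul(Add(-5, C), Mul(C, Add(2, C)))) = Mul(3, Mul(C, Add(-5, C), Add(2, C))) = Mul(3, C, Add(-5, C), Add(2, C)))
Mul(Mul(Function('f')(10), 66), Function('o')(3, 11)) = Mul(Mul(Mul(3, 10, Add(-10, Pow(10, 2), Mul(-3, 10))), 66), Mul(Rational(1, 2), Pow(11, -1), Add(-6, 3))) = Mul(Mul(Mul(3, 10, Add(-10, 100, -30)), 66), Mul(Rational(1, 2), Rational(1, 11), -3)) = Mul(Mul(Mul(3, 10, 60), 66), Rational(-3, 22)) = Mul(Mul(1800, 66), Rational(-3, 22)) = Mul(118800, Rational(-3, 22)) = -16200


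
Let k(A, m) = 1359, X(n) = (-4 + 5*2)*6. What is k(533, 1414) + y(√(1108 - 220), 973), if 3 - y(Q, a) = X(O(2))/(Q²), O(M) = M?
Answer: 100785/74 ≈ 1362.0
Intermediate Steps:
X(n) = 36 (X(n) = (-4 + 10)*6 = 6*6 = 36)
y(Q, a) = 3 - 36/Q² (y(Q, a) = 3 - 36/(Q²) = 3 - 36/Q²)
k(533, 1414) + y(√(1108 - 220), 973) = 1359 + (3 - 36/(1108 - 220)) = 1359 + (3 - 36/(√888)²) = 1359 + (3 - 36/(2*√222)²) = 1359 + (3 - 36*1/888) = 1359 + (3 - 3/74) = 1359 + 219/74 = 100785/74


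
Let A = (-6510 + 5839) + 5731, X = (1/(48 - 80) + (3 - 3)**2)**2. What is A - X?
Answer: 5181439/1024 ≈ 5060.0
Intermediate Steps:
X = 1/1024 (X = (1/(-32) + 0**2)**2 = (-1/32 + 0)**2 = (-1/32)**2 = 1/1024 ≈ 0.00097656)
A = 5060 (A = -671 + 5731 = 5060)
A - X = 5060 - 1*1/1024 = 5060 - 1/1024 = 5181439/1024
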